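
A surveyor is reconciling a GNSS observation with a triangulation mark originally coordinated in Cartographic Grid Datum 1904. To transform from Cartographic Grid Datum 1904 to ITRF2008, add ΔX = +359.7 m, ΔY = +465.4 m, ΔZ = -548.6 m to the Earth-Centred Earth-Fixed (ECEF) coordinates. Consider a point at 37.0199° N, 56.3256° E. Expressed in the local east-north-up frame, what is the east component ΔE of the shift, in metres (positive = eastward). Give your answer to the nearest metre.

At φ = 37.0199°, λ = 56.3256°: sin φ = 0.602092, cos φ = 0.798426, sin λ = 0.832202, cos λ = 0.554473.
ΔE = −sin λ·ΔX + cos λ·ΔY = −(0.832202)·(359.7) + (0.554473)·(465.4) = -41.29 m.

ΔE = -41 m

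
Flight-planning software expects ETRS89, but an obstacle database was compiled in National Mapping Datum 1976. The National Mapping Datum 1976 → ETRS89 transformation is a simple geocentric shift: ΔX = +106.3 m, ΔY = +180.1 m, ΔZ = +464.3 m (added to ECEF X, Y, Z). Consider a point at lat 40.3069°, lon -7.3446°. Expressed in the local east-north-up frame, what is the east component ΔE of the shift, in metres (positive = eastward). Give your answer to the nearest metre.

At φ = 40.3069°, λ = -7.3446°: sin φ = 0.646882, cos φ = 0.762590, sin λ = -0.127837, cos λ = 0.991795.
ΔE = −sin λ·ΔX + cos λ·ΔY = −(-0.127837)·(106.3) + (0.991795)·(180.1) = 192.21 m.

ΔE = 192 m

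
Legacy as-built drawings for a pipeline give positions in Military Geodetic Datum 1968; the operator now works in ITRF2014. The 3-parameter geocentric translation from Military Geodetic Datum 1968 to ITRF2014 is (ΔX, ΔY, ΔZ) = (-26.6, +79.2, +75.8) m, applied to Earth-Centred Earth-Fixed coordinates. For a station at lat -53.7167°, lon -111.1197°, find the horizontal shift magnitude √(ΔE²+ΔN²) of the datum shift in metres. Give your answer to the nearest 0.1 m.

53.8 m

At φ = -53.7167°, λ = -111.1197°: sin φ = -0.806101, cos φ = 0.591778, sin λ = -0.932830, cos λ = -0.360318.
ΔE = −sin λ·ΔX + cos λ·ΔY = −(-0.932830)·(-26.6) + (-0.360318)·(79.2) = -53.35 m.
ΔN = −sin φ cos λ·ΔX − sin φ sin λ·ΔY + cos φ·ΔZ = −(-0.806101)(-0.360318)(-26.6) − (-0.806101)(-0.932830)(79.2) + (0.591778)(75.8) = -6.97 m.
Horizontal magnitude = √(ΔE² + ΔN²) = √((-53.35)² + (-6.97)²) = 53.80 m.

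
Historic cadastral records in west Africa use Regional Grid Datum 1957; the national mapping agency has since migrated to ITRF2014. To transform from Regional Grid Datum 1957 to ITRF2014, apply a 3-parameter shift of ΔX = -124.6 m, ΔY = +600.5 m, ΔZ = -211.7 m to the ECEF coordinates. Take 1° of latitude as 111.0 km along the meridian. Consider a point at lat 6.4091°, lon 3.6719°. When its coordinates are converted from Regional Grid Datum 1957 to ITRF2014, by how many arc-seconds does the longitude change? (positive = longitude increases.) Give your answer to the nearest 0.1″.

sin φ = 0.111627, cos φ = 0.993750, sin λ = 0.064043, cos λ = 0.997947.
East component: ΔE = −sin λ·ΔX + cos λ·ΔY = −(0.064043)(-124.6) + (0.997947)(600.5) = 607.25 m.
1° of latitude spans 111000 m; at latitude φ, 1° of longitude spans that × cos φ = 110306.3 m, so Δλ = 607.25 / 110306.3 × 3600 = 19.818″.

Δλ = 19.8″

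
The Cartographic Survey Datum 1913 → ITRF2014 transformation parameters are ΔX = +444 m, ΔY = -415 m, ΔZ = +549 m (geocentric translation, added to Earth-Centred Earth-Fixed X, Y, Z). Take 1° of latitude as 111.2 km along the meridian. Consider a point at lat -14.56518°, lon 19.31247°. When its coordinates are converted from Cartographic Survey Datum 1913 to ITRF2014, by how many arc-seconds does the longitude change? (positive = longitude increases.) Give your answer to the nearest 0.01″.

sin φ = -0.251481, cos φ = 0.967862, sin λ = 0.330720, cos λ = 0.943729.
East component: ΔE = −sin λ·ΔX + cos λ·ΔY = −(0.330720)(444) + (0.943729)(-415) = -538.49 m.
1° of latitude spans 111200 m; at latitude φ, 1° of longitude spans that × cos φ = 107626.3 m, so Δλ = -538.49 / 107626.3 × 3600 = -18.012″.

Δλ = -18.01″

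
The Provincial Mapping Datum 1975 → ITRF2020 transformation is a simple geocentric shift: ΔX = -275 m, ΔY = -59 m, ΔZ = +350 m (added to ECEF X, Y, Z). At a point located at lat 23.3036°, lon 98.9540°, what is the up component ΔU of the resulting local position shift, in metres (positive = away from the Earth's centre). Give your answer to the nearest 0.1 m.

At φ = 23.3036°, λ = 98.9540°: sin φ = 0.395603, cos φ = 0.918422, sin λ = 0.987814, cos λ = -0.155641.
ΔU = cos φ cos λ·ΔX + cos φ sin λ·ΔY + sin φ·ΔZ = (0.918422)(-0.155641)(-275) + (0.918422)(0.987814)(-59) + (0.395603)(350) = 124.24 m.

ΔU = 124.2 m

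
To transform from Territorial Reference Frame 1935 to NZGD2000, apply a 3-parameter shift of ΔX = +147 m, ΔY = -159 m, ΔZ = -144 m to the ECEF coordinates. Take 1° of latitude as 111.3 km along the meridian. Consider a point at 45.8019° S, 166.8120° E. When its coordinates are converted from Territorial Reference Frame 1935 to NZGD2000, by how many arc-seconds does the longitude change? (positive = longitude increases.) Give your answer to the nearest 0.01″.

sin φ = -0.716934, cos φ = 0.697141, sin λ = 0.228147, cos λ = -0.973627.
East component: ΔE = −sin λ·ΔX + cos λ·ΔY = −(0.228147)(147) + (-0.973627)(-159) = 121.27 m.
1° of latitude spans 111300 m; at latitude φ, 1° of longitude spans that × cos φ = 77591.8 m, so Δλ = 121.27 / 77591.8 × 3600 = 5.626″.

Δλ = 5.63″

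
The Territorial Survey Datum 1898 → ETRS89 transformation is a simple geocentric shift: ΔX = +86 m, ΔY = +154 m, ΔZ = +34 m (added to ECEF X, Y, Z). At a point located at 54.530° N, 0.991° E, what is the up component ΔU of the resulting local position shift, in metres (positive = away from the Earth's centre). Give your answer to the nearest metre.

ΔU = 79 m

At φ = 54.530°, λ = 0.991°: sin φ = 0.814419, cos φ = 0.580277, sin λ = 0.017295, cos λ = 0.999850.
ΔU = cos φ cos λ·ΔX + cos φ sin λ·ΔY + sin φ·ΔZ = (0.580277)(0.999850)(86) + (0.580277)(0.017295)(154) + (0.814419)(34) = 79.13 m.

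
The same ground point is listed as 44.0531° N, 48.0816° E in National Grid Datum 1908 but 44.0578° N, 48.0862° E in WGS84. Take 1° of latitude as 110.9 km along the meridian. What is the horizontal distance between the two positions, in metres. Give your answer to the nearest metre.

Δφ = 44.0578° − 44.0531° = +0.0047°; Δλ = 48.0862° − 48.0816° = +0.0046°.
ΔN = Δφ × 110900 = 521.2 m; ΔE = Δλ × 110900 × cos(44.0531°) = +0.0046 × 110900 × 0.718696 = 366.6 m.
Distance = √(ΔE² + ΔN²) = √(366.6² + 521.2²) = 637.3 m.

637 m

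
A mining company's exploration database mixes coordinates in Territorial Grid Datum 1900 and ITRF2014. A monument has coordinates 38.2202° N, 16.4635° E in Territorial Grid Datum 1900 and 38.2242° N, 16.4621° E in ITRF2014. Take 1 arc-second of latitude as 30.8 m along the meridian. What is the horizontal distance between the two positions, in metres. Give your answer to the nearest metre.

Δφ = 38.2242° − 38.2202° = +0.0040°; Δλ = 16.4621° − 16.4635° = -0.0014°.
1° of latitude = 3600 × 30.80 = 110880 m.
ΔN = Δφ × 110880 = 443.5 m; ΔE = Δλ × 110880 × cos(38.2202°) = -0.0014 × 110880 × 0.785639 = -122.0 m.
Distance = √(ΔE² + ΔN²) = √((-122.0)² + 443.5²) = 460.0 m.

460 m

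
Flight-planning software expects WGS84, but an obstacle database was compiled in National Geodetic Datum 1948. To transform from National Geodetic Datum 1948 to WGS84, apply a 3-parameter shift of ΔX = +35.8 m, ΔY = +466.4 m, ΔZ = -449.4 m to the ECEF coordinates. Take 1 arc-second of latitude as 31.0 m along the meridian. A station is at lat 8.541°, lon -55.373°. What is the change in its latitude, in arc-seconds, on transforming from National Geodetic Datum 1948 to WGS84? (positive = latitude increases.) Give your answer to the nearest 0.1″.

Δφ = -12.6″

sin φ = 0.148517, cos φ = 0.988910, sin λ = -0.822869, cos λ = 0.568232.
North component: ΔN = −sin φ cos λ·ΔX − sin φ sin λ·ΔY + cos φ·ΔZ = −(0.148517)(0.568232)(35.8) − (0.148517)(-0.822869)(466.4) + (0.988910)(-449.4) = -390.44 m.
1° of latitude spans 3600 × 31.00 = 111600 m, so Δφ = -390.44 / 111600 × 3600 = -12.595″.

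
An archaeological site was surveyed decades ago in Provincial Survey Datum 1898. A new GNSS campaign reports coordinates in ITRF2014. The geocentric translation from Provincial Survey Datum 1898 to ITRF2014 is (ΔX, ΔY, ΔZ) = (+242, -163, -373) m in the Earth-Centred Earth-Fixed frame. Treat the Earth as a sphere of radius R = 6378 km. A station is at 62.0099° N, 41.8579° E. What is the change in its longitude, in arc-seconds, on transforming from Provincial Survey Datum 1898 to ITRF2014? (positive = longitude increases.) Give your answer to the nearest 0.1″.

Δλ = -19.5″

sin φ = 0.883029, cos φ = 0.469319, sin λ = 0.667285, cos λ = 0.744802.
East component: ΔE = −sin λ·ΔX + cos λ·ΔY = −(0.667285)(242) + (0.744802)(-163) = -282.89 m.
1° of latitude spans πR/180 = 111317 m; at latitude φ, 1° of longitude spans that × cos φ = 52243.2 m, so Δλ = -282.89 / 52243.2 × 3600 = -19.493″.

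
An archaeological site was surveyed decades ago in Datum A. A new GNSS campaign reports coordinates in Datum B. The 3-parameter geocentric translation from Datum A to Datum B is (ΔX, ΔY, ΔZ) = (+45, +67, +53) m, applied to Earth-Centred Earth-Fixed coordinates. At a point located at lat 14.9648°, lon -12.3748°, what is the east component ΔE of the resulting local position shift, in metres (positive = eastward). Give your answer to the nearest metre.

ΔE = 75 m

At φ = 14.9648°, λ = -12.3748°: sin φ = 0.258226, cos φ = 0.966085, sin λ = -0.214306, cos λ = 0.976767.
ΔE = −sin λ·ΔX + cos λ·ΔY = −(-0.214306)·(45) + (0.976767)·(67) = 75.09 m.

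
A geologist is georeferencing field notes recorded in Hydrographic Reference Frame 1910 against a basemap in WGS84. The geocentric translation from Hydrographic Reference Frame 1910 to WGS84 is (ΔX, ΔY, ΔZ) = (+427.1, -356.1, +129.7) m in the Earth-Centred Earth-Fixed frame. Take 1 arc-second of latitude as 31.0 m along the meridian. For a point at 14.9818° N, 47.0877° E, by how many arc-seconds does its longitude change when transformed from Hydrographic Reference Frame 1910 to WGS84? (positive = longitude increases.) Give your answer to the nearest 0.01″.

sin φ = 0.258512, cos φ = 0.966008, sin λ = 0.732397, cos λ = 0.680878.
East component: ΔE = −sin λ·ΔX + cos λ·ΔY = −(0.732397)(427.1) + (0.680878)(-356.1) = -555.27 m.
1° of latitude spans 3600 × 31.00 = 111600 m; at latitude φ, 1° of longitude spans that × cos φ = 107806.5 m, so Δλ = -555.27 / 107806.5 × 3600 = -18.542″.

Δλ = -18.54″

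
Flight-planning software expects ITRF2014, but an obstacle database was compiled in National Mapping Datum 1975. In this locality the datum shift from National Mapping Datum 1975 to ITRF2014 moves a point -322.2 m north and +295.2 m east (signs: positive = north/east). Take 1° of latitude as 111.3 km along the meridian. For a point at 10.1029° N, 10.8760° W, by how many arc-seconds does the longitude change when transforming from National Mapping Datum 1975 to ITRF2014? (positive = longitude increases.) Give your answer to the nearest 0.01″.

At latitude 10.1029°, cos φ = 0.984494.
1° of longitude at this latitude = 111.3 × cos φ = 109.57 km, so Δλ = 295.2 / 109574.2 = 0.0026941° = 9.699″.

Δλ = 9.70″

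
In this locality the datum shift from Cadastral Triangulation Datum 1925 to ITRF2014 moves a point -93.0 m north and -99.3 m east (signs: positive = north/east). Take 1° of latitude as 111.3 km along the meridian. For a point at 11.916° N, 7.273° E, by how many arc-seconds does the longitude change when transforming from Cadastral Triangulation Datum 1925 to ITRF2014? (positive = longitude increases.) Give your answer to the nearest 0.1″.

At latitude 11.916°, cos φ = 0.978451.
1° of longitude at this latitude = 111.3 × cos φ = 108.90 km, so Δλ = -99.3 / 108901.6 = -0.0009118° = -3.283″.

Δλ = -3.3″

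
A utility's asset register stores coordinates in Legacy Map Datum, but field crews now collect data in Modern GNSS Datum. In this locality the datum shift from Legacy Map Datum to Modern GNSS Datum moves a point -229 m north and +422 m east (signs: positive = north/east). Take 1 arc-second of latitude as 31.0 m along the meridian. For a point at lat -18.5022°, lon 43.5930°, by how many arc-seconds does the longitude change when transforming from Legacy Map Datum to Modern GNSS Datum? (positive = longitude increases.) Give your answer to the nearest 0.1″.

At latitude -18.5022°, cos φ = 0.948311.
1″ of longitude at this latitude = 31.00 × cos φ = 29.3977 m, so Δλ = 422.0 / 29.3977 = 14.355″.

Δλ = 14.4″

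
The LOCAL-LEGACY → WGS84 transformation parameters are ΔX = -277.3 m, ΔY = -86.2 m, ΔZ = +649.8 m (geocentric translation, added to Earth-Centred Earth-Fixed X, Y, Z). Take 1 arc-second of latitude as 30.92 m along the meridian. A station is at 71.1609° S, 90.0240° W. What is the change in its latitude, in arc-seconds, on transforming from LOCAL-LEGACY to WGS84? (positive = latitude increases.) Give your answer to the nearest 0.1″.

Δφ = 9.4″

sin φ = -0.946429, cos φ = 0.322912, sin λ = -1.000000, cos λ = -0.000419.
North component: ΔN = −sin φ cos λ·ΔX − sin φ sin λ·ΔY + cos φ·ΔZ = −(-0.946429)(-0.000419)(-277.3) − (-0.946429)(-1.000000)(-86.2) + (0.322912)(649.8) = 291.52 m.
1° of latitude spans 3600 × 30.92 = 111312 m, so Δφ = 291.52 / 111312 × 3600 = 9.428″.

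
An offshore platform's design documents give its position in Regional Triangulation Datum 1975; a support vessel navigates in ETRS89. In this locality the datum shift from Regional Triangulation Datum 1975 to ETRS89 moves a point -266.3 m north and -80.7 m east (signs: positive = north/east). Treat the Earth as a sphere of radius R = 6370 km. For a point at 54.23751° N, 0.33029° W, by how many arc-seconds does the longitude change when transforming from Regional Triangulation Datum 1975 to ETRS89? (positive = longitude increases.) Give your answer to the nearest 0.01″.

At latitude 54.23751°, cos φ = 0.584427.
One radian of longitude at latitude φ spans R cos φ, so Δλ = ΔE / (R cos φ) = -80.7 / (6370000 × 0.584427) = -2.1677e-05 rad = -4.471″.

Δλ = -4.47″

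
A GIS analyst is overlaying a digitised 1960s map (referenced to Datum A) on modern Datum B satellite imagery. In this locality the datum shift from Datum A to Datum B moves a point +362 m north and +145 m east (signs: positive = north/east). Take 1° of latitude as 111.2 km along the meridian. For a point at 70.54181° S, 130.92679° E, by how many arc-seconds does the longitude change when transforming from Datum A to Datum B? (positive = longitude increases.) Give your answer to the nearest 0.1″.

Δλ = 14.1″

At latitude -70.54181°, cos φ = 0.333119.
1° of longitude at this latitude = 111.2 × cos φ = 37.04 km, so Δλ = 145.0 / 37042.8 = 0.0039144° = 14.092″.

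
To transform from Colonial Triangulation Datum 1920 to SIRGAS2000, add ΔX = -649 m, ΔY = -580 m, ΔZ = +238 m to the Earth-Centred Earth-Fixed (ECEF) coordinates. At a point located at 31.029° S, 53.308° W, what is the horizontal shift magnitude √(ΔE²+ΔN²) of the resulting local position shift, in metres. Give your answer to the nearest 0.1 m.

The local east axis at (φ, λ) is (−sin λ, cos λ, 0), so ΔE = −sin(-53.308°)·(-649) + cos(-53.308°)·(-580) = -866.96 m.
The local north axis is (−sin φ cos λ, −sin φ sin λ, cos φ), giving ΔN = -199.893 + 239.735 + 203.944 = 243.79 m.
Horizontal magnitude = √(ΔE² + ΔN²) = √((-866.96)² + 243.79²) = 900.59 m.

900.6 m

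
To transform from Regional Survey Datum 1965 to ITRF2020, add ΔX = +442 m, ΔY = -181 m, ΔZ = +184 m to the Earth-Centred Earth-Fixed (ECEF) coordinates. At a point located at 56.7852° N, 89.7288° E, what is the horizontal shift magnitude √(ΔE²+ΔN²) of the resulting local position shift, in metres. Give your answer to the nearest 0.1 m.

The local east axis at (φ, λ) is (−sin λ, cos λ, 0), so ΔE = −sin(89.7288°)·442 + cos(89.7288°)·(-181) = -442.85 m.
The local north axis is (−sin φ cos λ, −sin φ sin λ, cos φ), giving ΔN = -1.750 + 151.427 + 100.791 = 250.47 m.
Horizontal magnitude = √(ΔE² + ΔN²) = √((-442.85)² + 250.47²) = 508.77 m.

508.8 m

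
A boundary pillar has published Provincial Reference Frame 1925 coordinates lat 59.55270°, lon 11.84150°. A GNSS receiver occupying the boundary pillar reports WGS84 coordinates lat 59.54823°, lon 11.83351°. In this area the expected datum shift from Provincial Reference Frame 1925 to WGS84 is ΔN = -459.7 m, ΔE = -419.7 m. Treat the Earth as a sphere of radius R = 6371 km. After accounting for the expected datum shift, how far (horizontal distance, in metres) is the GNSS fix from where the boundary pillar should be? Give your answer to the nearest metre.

Observed coordinate differences: Δφ = -0.00447°, Δλ = -0.00799°.
Converting to metres (1° lat = 111195 m, cos φ = 0.506746): observed ΔN = -497.0 m, observed ΔE = -450.2 m.
Subtracting the expected shift leaves a residual of -497.0 − (-459.7) = -37.3 m north and -450.2 − (-419.7) = -30.5 m east.
Residual distance = √((-37.3)² + (-30.5)²) = 48.2 m.

48 m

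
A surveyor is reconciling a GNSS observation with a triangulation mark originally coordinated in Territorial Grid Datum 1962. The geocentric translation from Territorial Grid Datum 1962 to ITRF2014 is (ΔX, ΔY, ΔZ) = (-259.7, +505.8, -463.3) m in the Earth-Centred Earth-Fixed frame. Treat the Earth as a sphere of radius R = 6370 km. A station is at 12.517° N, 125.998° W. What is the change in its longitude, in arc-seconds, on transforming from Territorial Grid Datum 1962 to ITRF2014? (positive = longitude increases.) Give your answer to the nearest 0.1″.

sin φ = 0.216729, cos φ = 0.976232, sin λ = -0.809038, cos λ = -0.587757.
East component: ΔE = −sin λ·ΔX + cos λ·ΔY = −(-0.809038)(-259.7) + (-0.587757)(505.8) = -507.39 m.
1° of latitude spans πR/180 = 111177 m; at latitude φ, 1° of longitude spans that × cos φ = 108535.0 m, so Δλ = -507.39 / 108535.0 × 3600 = -16.830″.

Δλ = -16.8″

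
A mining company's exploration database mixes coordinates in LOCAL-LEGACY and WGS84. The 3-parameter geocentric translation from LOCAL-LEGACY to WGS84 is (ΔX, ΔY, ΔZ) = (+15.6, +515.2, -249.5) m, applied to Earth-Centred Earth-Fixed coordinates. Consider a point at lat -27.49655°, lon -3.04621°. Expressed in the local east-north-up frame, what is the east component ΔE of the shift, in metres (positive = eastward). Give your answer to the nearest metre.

ΔE = 515 m

The local east axis at (φ, λ) is (−sin λ, cos λ, 0), so ΔE = −sin(-3.04621°)·15.6 + cos(-3.04621°)·515.2 = 515.30 m.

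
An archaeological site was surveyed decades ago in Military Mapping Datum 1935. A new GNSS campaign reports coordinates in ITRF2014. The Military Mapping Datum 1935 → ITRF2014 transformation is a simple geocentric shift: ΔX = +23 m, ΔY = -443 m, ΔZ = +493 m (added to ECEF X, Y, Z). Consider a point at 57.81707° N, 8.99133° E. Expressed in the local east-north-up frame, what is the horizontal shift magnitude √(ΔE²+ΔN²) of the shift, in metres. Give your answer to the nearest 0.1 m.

534.6 m

At φ = 57.81707°, λ = 8.99133°: sin φ = 0.846352, cos φ = 0.532624, sin λ = 0.156285, cos λ = 0.987712.
ΔE = −sin λ·ΔX + cos λ·ΔY = −(0.156285)·(23) + (0.987712)·(-443) = -441.15 m.
ΔN = −sin φ cos λ·ΔX − sin φ sin λ·ΔY + cos φ·ΔZ = −(0.846352)(0.987712)(23) − (0.846352)(0.156285)(-443) + (0.532624)(493) = 301.95 m.
Horizontal magnitude = √(ΔE² + ΔN²) = √((-441.15)² + 301.95²) = 534.59 m.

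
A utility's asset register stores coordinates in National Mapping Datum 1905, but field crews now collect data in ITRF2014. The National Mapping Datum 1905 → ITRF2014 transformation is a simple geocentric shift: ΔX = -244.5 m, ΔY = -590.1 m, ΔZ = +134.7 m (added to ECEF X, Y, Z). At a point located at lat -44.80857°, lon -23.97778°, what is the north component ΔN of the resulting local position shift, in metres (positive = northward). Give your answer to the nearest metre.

ΔN = 107 m

The local north axis is (−sin φ cos λ, −sin φ sin λ, cos φ), giving ΔN = -157.439 + 169.001 + 95.565 = 107.13 m.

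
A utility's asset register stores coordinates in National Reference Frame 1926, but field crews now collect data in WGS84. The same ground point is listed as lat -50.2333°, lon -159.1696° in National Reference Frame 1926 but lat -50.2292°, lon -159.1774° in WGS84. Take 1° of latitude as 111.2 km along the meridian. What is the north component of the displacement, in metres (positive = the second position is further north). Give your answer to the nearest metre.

ΔN = 456 m

Δφ = -50.2292° − -50.2333° = +0.0041°; Δλ = -159.1774° − -159.1696° = -0.0078°.
ΔN = Δφ × 111200 = 455.9 m; ΔE = Δλ × 111200 × cos(-50.2333°) = -0.0078 × 111200 × 0.639663 = -554.8 m.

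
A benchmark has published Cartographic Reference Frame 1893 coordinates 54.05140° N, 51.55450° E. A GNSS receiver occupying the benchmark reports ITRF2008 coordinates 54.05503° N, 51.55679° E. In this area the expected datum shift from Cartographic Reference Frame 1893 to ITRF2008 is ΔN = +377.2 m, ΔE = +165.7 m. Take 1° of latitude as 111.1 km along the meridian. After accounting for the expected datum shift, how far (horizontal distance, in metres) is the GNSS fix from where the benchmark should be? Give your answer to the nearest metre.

Observed coordinate differences: Δφ = +0.00363°, Δλ = +0.00229°.
Converting to metres (1° lat = 111100 m, cos φ = 0.587059): observed ΔN = 403.3 m, observed ΔE = 149.4 m.
Subtracting the expected shift leaves a residual of 403.3 − (377.2) = 26.1 m north and 149.4 − (165.7) = -16.3 m east.
Residual distance = √(26.1² + (-16.3)²) = 30.8 m.

31 m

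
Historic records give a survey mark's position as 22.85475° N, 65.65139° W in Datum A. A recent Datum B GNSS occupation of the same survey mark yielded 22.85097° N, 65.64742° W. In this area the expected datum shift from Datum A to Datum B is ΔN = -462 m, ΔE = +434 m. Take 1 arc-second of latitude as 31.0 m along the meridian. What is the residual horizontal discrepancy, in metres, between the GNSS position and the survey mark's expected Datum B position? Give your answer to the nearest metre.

Observed coordinate differences: Δφ = -0.00378°, Δλ = +0.00397°.
Converting to metres (1° lat = 111600 m, cos φ = 0.921492): observed ΔN = -421.8 m, observed ΔE = 408.3 m.
Subtracting the expected shift leaves a residual of -421.8 − (-462) = 40.2 m north and 408.3 − (434) = -25.7 m east.
Residual distance = √(40.2² + (-25.7)²) = 47.7 m.

48 m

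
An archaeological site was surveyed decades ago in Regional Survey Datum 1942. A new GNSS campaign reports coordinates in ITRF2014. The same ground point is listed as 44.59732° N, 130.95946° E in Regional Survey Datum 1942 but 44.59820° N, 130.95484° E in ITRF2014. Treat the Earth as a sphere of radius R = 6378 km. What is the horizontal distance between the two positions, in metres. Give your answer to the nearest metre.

379 m

Δφ = 44.59820° − 44.59732° = +0.00088°; Δλ = 130.95484° − 130.95946° = -0.00462°.
1° along a meridian = πR/180 = 111317 m.
ΔN = Δφ × 111317 = 98.0 m; ΔE = Δλ × 111317 × cos(44.59732°) = -0.00462 × 111317 × 0.712059 = -366.2 m.
Distance = √(ΔE² + ΔN²) = √((-366.2)² + 98.0²) = 379.1 m.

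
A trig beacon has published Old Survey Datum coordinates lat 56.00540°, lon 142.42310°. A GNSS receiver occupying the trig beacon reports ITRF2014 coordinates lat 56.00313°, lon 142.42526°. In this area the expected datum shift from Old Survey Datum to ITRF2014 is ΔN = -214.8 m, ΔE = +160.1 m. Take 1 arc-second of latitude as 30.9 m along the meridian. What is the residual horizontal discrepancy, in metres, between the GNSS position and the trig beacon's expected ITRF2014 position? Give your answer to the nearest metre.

46 m

Observed coordinate differences: Δφ = -0.00227°, Δλ = +0.00216°.
Converting to metres (1° lat = 111240 m, cos φ = 0.559115): observed ΔN = -252.5 m, observed ΔE = 134.3 m.
Subtracting the expected shift leaves a residual of -252.5 − (-214.8) = -37.7 m north and 134.3 − (160.1) = -25.8 m east.
Residual distance = √((-37.7)² + (-25.8)²) = 45.7 m.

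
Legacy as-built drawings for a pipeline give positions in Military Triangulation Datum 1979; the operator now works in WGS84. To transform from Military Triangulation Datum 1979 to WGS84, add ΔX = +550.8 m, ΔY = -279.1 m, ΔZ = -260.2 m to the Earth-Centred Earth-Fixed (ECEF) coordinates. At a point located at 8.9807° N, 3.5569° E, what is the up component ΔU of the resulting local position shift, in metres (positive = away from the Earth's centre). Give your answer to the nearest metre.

ΔU = 485 m

The local up (radial) axis is (cos φ cos λ, cos φ sin λ, sin φ), giving ΔU = 543.000 − 17.103 − 40.618 = 485.28 m.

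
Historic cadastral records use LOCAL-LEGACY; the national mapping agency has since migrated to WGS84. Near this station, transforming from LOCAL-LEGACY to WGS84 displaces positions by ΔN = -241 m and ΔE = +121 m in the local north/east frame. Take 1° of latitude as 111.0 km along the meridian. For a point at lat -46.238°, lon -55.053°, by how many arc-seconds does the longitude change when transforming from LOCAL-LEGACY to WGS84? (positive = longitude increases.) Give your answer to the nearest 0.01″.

Δλ = 5.67″

At latitude -46.238°, cos φ = 0.691664.
1° of longitude at this latitude = 111.0 × cos φ = 76.77 km, so Δλ = 121.0 / 76774.7 = 0.0015760° = 5.674″.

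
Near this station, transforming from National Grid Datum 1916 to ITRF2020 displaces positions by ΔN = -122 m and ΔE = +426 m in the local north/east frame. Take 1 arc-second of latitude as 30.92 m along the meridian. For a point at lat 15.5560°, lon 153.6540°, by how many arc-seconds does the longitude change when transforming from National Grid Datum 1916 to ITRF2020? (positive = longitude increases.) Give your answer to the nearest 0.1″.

At latitude 15.5560°, cos φ = 0.963369.
1″ of longitude at this latitude = 30.92 × cos φ = 29.7874 m, so Δλ = 426.0 / 29.7874 = 14.301″.

Δλ = 14.3″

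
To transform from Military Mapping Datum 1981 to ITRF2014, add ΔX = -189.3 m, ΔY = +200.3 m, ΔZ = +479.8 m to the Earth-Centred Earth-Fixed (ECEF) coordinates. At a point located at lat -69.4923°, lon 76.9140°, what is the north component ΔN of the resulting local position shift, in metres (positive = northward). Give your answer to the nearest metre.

At φ = -69.4923°, λ = 76.9140°: sin φ = -0.936625, cos φ = 0.350333, sin λ = 0.974031, cos λ = 0.226413.
ΔN = −sin φ cos λ·ΔX − sin φ sin λ·ΔY + cos φ·ΔZ = −(-0.936625)(0.226413)(-189.3) − (-0.936625)(0.974031)(200.3) + (0.350333)(479.8) = 310.68 m.

ΔN = 311 m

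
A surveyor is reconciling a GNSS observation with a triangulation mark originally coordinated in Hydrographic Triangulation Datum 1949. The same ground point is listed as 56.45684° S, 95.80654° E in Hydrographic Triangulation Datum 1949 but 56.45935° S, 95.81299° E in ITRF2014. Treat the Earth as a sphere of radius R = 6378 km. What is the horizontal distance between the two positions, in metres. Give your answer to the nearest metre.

Δφ = -56.45935° − -56.45684° = -0.00251°; Δλ = 95.81299° − 95.80654° = +0.00645°.
1° along a meridian = πR/180 = 111317 m.
ΔN = Δφ × 111317 = -279.4 m; ΔE = Δλ × 111317 × cos(-56.45684°) = +0.00645 × 111317 × 0.552565 = 396.7 m.
Distance = √(ΔE² + ΔN²) = √(396.7² + (-279.4)²) = 485.3 m.

485 m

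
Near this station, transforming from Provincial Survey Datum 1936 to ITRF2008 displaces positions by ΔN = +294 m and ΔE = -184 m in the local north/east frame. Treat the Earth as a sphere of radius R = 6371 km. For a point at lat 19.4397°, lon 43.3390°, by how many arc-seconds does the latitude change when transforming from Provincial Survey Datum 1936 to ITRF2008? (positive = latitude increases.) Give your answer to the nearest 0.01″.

Δφ = 9.52″

On a sphere of radius R, 1 rad of latitude = R, so Δφ = ΔN / R = 294.0 / 6371000 = 4.6147e-05 rad = 9.518″.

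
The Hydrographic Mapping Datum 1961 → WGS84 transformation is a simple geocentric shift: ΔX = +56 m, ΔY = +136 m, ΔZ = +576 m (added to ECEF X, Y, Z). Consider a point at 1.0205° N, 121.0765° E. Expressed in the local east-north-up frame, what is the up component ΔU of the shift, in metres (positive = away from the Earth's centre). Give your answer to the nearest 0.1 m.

At φ = 1.0205°, λ = 121.0765°: sin φ = 0.017810, cos φ = 0.999841, sin λ = 0.856479, cos λ = -0.516182.
ΔU = cos φ cos λ·ΔX + cos φ sin λ·ΔY + sin φ·ΔZ = (0.999841)(-0.516182)(56) + (0.999841)(0.856479)(136) + (0.017810)(576) = 97.82 m.

ΔU = 97.8 m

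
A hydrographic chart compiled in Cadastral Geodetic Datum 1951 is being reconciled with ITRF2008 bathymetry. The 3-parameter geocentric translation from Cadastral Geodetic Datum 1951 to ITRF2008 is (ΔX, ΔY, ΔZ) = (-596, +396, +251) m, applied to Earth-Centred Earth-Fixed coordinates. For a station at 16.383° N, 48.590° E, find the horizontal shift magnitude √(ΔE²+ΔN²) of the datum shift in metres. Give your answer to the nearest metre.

The local east axis at (φ, λ) is (−sin λ, cos λ, 0), so ΔE = −sin(48.590°)·(-596) + cos(48.590°)·396 = 708.93 m.
The local north axis is (−sin φ cos λ, −sin φ sin λ, cos φ), giving ΔN = 111.192 − 83.770 + 240.809 = 268.23 m.
Horizontal magnitude = √(ΔE² + ΔN²) = √(708.93² + 268.23²) = 757.98 m.

758 m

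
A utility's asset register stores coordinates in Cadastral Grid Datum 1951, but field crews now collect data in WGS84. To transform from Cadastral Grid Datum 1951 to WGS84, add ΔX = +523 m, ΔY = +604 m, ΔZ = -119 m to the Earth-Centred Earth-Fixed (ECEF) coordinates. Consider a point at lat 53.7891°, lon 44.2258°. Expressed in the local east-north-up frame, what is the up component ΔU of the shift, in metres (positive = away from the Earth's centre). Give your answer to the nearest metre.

The local up (radial) axis is (cos φ cos λ, cos φ sin λ, sin φ), giving ΔU = 221.405 + 248.877 − 96.015 = 374.27 m.

ΔU = 374 m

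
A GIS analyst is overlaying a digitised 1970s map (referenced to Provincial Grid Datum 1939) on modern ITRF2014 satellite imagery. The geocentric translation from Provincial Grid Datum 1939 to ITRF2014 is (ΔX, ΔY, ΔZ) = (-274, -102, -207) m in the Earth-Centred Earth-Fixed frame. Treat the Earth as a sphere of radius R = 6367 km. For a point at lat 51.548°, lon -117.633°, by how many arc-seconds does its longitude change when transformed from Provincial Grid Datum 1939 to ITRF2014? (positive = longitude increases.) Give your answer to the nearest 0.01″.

sin φ = 0.783129, cos φ = 0.621859, sin λ = -0.885937, cos λ = -0.463806.
East component: ΔE = −sin λ·ΔX + cos λ·ΔY = −(-0.885937)(-274) + (-0.463806)(-102) = -195.44 m.
1° of latitude spans πR/180 = 111125 m; at latitude φ, 1° of longitude spans that × cos φ = 69104.1 m, so Δλ = -195.44 / 69104.1 × 3600 = -10.181″.

Δλ = -10.18″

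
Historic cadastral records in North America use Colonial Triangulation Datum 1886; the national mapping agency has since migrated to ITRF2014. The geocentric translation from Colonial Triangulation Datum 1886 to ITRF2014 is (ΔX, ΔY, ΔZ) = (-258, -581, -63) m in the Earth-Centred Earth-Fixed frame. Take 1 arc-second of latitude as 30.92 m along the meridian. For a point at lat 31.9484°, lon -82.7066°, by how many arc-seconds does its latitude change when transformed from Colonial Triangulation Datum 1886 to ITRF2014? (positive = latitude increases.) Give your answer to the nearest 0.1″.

sin φ = 0.529155, cos φ = 0.848525, sin λ = -0.991909, cos λ = 0.126950.
North component: ΔN = −sin φ cos λ·ΔX − sin φ sin λ·ΔY + cos φ·ΔZ = −(0.529155)(0.126950)(-258) − (0.529155)(-0.991909)(-581) + (0.848525)(-63) = -341.08 m.
1° of latitude spans 3600 × 30.92 = 111312 m, so Δφ = -341.08 / 111312 × 3600 = -11.031″.

Δφ = -11.0″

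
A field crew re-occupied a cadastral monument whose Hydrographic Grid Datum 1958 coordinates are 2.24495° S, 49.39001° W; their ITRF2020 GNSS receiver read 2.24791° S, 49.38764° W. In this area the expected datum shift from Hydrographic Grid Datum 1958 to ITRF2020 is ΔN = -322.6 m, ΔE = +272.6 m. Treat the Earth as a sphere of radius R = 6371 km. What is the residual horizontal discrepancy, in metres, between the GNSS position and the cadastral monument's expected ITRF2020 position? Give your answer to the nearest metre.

Observed coordinate differences: Δφ = -0.00296°, Δλ = +0.00237°.
Converting to metres (1° lat = 111195 m, cos φ = 0.999232): observed ΔN = -329.1 m, observed ΔE = 263.3 m.
Subtracting the expected shift leaves a residual of -329.1 − (-322.6) = -6.5 m north and 263.3 − (272.6) = -9.3 m east.
Residual distance = √((-6.5)² + (-9.3)²) = 11.3 m.

11 m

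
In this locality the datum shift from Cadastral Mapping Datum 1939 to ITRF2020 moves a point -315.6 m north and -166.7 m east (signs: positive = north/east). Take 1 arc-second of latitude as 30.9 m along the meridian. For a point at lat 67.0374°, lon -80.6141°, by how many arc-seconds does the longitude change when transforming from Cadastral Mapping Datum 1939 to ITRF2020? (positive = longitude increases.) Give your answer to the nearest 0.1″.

Δλ = -13.8″

At latitude 67.0374°, cos φ = 0.390130.
1″ of longitude at this latitude = 30.90 × cos φ = 12.0550 m, so Δλ = -166.7 / 12.0550 = -13.828″.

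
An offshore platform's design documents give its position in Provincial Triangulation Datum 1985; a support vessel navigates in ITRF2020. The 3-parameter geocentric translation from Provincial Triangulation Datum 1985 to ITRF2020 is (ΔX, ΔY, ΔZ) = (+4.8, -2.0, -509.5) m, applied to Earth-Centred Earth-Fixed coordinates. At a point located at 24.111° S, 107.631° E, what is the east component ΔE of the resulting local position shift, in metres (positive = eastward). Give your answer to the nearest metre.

The local east axis at (φ, λ) is (−sin λ, cos λ, 0), so ΔE = −sin(107.631°)·4.8 + cos(107.631°)·(-2.0) = -3.97 m.

ΔE = -4 m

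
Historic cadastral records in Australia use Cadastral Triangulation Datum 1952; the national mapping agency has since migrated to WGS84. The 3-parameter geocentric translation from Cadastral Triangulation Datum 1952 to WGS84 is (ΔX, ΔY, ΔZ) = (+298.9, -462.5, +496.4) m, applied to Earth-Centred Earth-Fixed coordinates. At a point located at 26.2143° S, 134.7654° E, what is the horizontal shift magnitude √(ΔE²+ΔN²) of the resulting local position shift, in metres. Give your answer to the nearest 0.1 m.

The local east axis at (φ, λ) is (−sin λ, cos λ, 0), so ΔE = −sin(134.7654°)·298.9 + cos(134.7654°)·(-462.5) = 113.48 m.
The local north axis is (−sin φ cos λ, −sin φ sin λ, cos φ), giving ΔN = -92.978 − 145.052 + 445.344 = 207.31 m.
Horizontal magnitude = √(ΔE² + ΔN²) = √(113.48² + 207.31²) = 236.34 m.

236.3 m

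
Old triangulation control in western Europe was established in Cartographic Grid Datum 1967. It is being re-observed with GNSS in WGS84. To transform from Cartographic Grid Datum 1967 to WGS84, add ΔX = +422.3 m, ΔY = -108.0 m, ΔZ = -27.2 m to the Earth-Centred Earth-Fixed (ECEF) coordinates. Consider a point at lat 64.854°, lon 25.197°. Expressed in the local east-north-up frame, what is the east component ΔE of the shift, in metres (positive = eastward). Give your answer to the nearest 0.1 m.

At φ = 64.854°, λ = 25.197°: sin φ = 0.905228, cos φ = 0.424926, sin λ = 0.425732, cos λ = 0.904849.
ΔE = −sin λ·ΔX + cos λ·ΔY = −(0.425732)·(422.3) + (0.904849)·(-108.0) = -277.51 m.

ΔE = -277.5 m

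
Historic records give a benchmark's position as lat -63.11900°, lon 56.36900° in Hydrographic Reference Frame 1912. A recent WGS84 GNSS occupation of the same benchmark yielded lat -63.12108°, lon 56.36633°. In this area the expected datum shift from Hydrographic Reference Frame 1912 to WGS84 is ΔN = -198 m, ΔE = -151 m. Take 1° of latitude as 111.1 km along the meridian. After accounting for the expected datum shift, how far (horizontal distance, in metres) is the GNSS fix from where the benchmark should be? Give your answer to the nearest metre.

37 m

Observed coordinate differences: Δφ = -0.00208°, Δλ = -0.00267°.
Converting to metres (1° lat = 111100 m, cos φ = 0.452139): observed ΔN = -231.1 m, observed ΔE = -134.1 m.
Subtracting the expected shift leaves a residual of -231.1 − (-198) = -33.1 m north and -134.1 − (-151) = 16.9 m east.
Residual distance = √((-33.1)² + 16.9²) = 37.1 m.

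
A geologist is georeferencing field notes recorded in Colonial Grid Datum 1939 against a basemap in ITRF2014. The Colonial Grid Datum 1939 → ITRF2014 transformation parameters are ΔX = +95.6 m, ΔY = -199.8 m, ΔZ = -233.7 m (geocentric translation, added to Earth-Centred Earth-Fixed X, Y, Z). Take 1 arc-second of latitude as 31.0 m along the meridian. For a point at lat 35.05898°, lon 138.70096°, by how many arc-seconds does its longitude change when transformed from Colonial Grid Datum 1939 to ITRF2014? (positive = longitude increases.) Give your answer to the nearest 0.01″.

sin φ = 0.574419, cos φ = 0.818561, sin λ = 0.659989, cos λ = -0.751275.
East component: ΔE = −sin λ·ΔX + cos λ·ΔY = −(0.659989)(95.6) + (-0.751275)(-199.8) = 87.01 m.
1° of latitude spans 3600 × 31.00 = 111600 m; at latitude φ, 1° of longitude spans that × cos φ = 91351.4 m, so Δλ = 87.01 / 91351.4 × 3600 = 3.429″.

Δλ = 3.43″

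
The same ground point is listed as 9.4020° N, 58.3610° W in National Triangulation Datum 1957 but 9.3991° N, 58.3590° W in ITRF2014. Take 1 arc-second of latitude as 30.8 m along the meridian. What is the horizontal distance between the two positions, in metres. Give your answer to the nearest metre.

389 m

Δφ = 9.3991° − 9.4020° = -0.0029°; Δλ = -58.3590° − -58.3610° = +0.0020°.
1° of latitude = 3600 × 30.80 = 110880 m.
ΔN = Δφ × 110880 = -321.6 m; ΔE = Δλ × 110880 × cos(9.4020°) = +0.0020 × 110880 × 0.986566 = 218.8 m.
Distance = √(ΔE² + ΔN²) = √(218.8² + (-321.6)²) = 388.9 m.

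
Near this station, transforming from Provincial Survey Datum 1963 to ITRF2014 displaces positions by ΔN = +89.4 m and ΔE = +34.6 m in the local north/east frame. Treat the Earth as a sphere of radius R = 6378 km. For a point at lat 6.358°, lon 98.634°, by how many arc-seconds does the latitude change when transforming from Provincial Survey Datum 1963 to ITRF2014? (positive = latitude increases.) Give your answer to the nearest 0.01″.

On a sphere of radius R, 1 rad of latitude = R, so Δφ = ΔN / R = 89.4 / 6378000 = 1.4017e-05 rad = 2.891″.

Δφ = 2.89″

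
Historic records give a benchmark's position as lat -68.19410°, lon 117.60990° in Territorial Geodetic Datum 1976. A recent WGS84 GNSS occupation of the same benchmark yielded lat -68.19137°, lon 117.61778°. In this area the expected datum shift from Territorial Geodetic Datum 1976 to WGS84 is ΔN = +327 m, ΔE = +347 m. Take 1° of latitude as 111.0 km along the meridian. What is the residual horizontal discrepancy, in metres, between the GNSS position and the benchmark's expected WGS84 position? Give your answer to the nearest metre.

Observed coordinate differences: Δφ = +0.00273°, Δλ = +0.00788°.
Converting to metres (1° lat = 111000 m, cos φ = 0.371463): observed ΔN = 303.0 m, observed ΔE = 324.9 m.
Subtracting the expected shift leaves a residual of 303.0 − (327) = -24.0 m north and 324.9 − (347) = -22.1 m east.
Residual distance = √((-24.0)² + (-22.1)²) = 32.6 m.

33 m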